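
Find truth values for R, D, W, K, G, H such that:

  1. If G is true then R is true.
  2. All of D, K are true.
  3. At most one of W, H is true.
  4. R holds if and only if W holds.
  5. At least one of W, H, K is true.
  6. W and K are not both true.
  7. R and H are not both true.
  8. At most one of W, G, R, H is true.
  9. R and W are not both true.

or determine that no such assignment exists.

R: False, D: True, W: False, K: True, G: False, H: False

  (1) G=F ⇒ R: vacuous ✓
  (2) {D, K}: all 2 true ✓
  (3) {W, H}: 0 true — at most one ✓
  (4) R=F, W=F — same ✓
  (5) {W, H, K}: 1 true — at least one ✓
  (6) W=F, K=T — not both ✓
  (7) R=F, H=F — not both ✓
  (8) {W, G, R, H}: 0 true — at most one ✓
  (9) R=F, W=F — not both ✓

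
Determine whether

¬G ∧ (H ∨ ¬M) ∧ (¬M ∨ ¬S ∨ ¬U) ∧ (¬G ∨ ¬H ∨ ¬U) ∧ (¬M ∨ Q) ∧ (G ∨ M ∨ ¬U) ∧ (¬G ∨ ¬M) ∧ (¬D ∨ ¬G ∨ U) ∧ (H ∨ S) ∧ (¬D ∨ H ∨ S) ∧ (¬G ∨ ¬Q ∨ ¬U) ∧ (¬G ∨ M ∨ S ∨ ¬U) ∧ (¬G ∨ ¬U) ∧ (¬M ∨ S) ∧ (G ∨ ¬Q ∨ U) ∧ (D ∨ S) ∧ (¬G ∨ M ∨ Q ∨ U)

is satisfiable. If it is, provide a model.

Q = False, G = False, U = False, M = False, S = True, D = True, H = True

Unit clause (¬G) forces G = False.
Try Q = True:
  (G ∨ ¬Q ∨ U) forces U = True.
  (G ∨ M ∨ ¬U) forces M = True.
  (H ∨ ¬M) forces H = True.
  (¬M ∨ ¬S ∨ ¬U) forces S = False.
  clause (¬M ∨ S) is falsified — backtrack.
So Q = False.
  then (¬M ∨ Q) forces M = False.
  then (G ∨ M ∨ ¬U) forces U = False.
Set S = True.
Set D = True.
Set H = True.
All clauses satisfied.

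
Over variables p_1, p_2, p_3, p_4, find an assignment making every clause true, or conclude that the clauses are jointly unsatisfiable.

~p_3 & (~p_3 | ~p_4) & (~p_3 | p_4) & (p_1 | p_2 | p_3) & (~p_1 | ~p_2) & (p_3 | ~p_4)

p_1=F; p_2=T; p_3=F; p_4=F

Unit clause (~p_3) forces p_3 = False.
In (p_3 | ~p_4) only ~p_4 is left, so p_4 = False.
Set p_1 = False.
  then (p_1 | p_2 | p_3) forces p_2 = True.
All clauses satisfied.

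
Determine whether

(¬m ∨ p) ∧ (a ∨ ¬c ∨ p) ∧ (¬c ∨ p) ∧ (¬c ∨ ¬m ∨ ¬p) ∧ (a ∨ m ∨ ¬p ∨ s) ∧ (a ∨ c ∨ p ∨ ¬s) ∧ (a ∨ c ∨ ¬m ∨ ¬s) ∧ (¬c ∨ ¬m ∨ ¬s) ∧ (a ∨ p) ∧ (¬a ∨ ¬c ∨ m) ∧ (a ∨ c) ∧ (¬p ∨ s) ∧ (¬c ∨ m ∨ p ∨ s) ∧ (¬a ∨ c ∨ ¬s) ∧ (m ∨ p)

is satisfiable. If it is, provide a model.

Try s = False:
  (¬p ∨ s) forces p = False.
  (¬m ∨ p) forces m = False.
  clause (m ∨ p) is falsified — backtrack.
So s = True.
Set c = True.
  then (¬c ∨ p) forces p = True.
  then (¬c ∨ ¬m ∨ ¬p) forces m = False.
  then (¬a ∨ ¬c ∨ m) forces a = False.
All clauses satisfied.

s = True; c = True; p = True; a = False; m = False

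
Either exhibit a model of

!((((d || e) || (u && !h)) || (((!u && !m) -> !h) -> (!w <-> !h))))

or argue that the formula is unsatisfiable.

h: False; m: True; w: True; d: False; e: False; u: False

  !((((d || e) || (u && !h)) || (((!u && !m) -> !h) -> (!w <-> !h)))) = True
    ((d || e) || (u && !h)) || (((!u && !m) -> !h) -> (!w <-> !h)) = False
      (d || e) || (u && !h) = False
        d || e = False
        u && !h = False
          !h = True
      ((!u && !m) -> !h) -> (!w <-> !h) = False
        (!u && !m) -> !h = True
          !u && !m = False
            !u = True
            !m = False
          !h = True
        !w <-> !h = False
          !w = False
          !h = True
The formula evaluates to True.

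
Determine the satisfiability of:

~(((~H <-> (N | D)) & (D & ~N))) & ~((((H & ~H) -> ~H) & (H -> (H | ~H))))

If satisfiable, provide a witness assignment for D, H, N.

No satisfying assignment exists.

The conjunct ~((((H & ~H) -> ~H) & (H -> (H | ~H)))) is unsatisfiable on its own:
  H=F: evaluates to False.
  H=T: evaluates to False.
So the whole conjunction is unsatisfiable.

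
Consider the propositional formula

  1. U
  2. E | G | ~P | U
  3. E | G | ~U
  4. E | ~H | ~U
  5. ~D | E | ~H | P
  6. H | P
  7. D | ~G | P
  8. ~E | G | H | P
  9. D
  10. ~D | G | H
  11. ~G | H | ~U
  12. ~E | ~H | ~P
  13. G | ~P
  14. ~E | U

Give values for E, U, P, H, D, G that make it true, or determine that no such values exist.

E: True, U: True, P: False, H: True, D: True, G: True

Unit clause (U) forces U = True.
Unit clause (D) forces D = True.
Try E = False:
  (E | G | ~U) forces G = True.
  (E | ~H | ~U) forces H = False.
  clause (~G | H | ~U) is falsified — backtrack.
So E = True.
Set P = False.
  then (H | P) forces H = True.
Set G = True.
All clauses satisfied.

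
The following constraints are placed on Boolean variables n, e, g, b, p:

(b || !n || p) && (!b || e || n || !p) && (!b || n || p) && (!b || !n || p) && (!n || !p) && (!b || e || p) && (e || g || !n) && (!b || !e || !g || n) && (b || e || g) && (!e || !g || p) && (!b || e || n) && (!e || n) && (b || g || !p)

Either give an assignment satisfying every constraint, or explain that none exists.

n = False; e = False; g = True; b = False; p = False

Try n = True:
  (!n || !p) forces p = False.
  (b || !n || p) forces b = True.
  clause (!b || !n || p) is falsified — backtrack.
So n = False.
  then (!e || n) forces e = False.
  then (!b || e || n) forces b = False.
  then (b || e || g) forces g = True.
Set p = False.
All clauses satisfied.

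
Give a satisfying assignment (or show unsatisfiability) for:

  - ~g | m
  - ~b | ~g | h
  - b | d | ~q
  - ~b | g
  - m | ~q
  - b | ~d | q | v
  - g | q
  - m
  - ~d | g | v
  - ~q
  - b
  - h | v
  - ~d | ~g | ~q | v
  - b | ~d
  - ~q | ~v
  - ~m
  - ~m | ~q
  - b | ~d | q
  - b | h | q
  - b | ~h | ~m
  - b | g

Unsatisfiable — no assignment works.

Case m = True:
  Clause (~m) is falsified — contradiction.
Case m = False:
  Clause (m) is falsified — contradiction.
Both cases fail, so the formula is unsatisfiable.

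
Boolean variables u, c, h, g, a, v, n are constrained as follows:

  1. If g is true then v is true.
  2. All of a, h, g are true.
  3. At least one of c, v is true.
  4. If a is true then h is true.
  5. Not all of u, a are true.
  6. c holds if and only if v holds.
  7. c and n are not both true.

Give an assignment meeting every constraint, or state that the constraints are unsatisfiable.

u: False, c: True, h: True, g: True, a: True, v: True, n: False

  (1) g=T ⇒ v: T ✓
  (2) {a, h, g}: all 3 true ✓
  (3) {c, v}: 2 true — at least one ✓
  (4) a=T ⇒ h: T ✓
  (5) {u, a}: 1/2 true — not all ✓
  (6) c=T, v=T — same ✓
  (7) c=T, n=F — not both ✓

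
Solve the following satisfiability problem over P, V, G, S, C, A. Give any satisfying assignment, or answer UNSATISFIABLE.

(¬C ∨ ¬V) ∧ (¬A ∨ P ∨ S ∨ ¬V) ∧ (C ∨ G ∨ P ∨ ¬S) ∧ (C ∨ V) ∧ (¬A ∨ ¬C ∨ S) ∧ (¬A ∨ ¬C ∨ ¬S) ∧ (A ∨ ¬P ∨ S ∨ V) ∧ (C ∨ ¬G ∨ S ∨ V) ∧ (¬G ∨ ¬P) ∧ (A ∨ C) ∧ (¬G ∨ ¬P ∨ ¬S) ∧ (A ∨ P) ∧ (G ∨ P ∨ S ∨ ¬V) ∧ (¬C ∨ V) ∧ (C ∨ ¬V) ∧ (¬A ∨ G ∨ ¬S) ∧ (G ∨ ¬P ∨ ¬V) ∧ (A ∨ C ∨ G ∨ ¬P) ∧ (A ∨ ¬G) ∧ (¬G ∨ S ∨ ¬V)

Case V = True:
  (¬C ∨ ¬V) forces C = False.
  Clause (C ∨ ¬V) is falsified — contradiction.
Case V = False:
  (C ∨ V) forces C = True.
  Clause (¬C ∨ V) is falsified — contradiction.
Both cases fail, so the formula is unsatisfiable.

UNSATISFIABLE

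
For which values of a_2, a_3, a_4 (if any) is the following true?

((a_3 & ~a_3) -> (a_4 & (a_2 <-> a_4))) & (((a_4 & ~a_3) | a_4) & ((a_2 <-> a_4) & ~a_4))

The formula is unsatisfiable.

Case a_4 = True: the conjunct ~a_4 is False.
Case a_4 = False: the conjunct (a_4 & ~a_3) | a_4 becomes (False & ~a_3) | False = False.
Both cases fail — unsatisfiable.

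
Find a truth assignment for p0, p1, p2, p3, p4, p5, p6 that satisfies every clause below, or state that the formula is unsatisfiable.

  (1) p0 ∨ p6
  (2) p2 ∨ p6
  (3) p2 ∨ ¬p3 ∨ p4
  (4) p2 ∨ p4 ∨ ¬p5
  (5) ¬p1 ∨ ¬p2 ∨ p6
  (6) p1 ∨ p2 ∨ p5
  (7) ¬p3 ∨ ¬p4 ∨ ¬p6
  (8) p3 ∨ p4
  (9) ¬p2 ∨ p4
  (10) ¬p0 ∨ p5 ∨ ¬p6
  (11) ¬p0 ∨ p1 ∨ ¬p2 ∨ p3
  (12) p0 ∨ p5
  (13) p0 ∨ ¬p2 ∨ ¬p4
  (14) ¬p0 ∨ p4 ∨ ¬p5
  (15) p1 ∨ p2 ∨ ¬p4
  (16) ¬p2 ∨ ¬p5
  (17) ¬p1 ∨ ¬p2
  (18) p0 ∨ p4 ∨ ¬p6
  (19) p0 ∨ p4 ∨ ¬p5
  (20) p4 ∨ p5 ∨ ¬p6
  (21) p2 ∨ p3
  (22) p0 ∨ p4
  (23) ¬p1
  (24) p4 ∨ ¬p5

Unit clause (¬p1) forces p1 = False.
Set p0 = True.
Try p2 = False:
  (p2 ∨ p6) forces p6 = True.
  (p1 ∨ p2 ∨ p5) forces p5 = True.
  (p2 ∨ p4 ∨ ¬p5) forces p4 = True.
  clause (p1 ∨ p2 ∨ ¬p4) is falsified — backtrack.
So p2 = True.
  then (¬p2 ∨ p4) forces p4 = True.
  then (¬p0 ∨ p1 ∨ ¬p2 ∨ p3) forces p3 = True.
  then (¬p2 ∨ ¬p5) forces p5 = False.
  then (¬p3 ∨ ¬p4 ∨ ¬p6) forces p6 = False.
All clauses satisfied.

p0=T; p1=F; p2=T; p3=T; p4=T; p5=F; p6=F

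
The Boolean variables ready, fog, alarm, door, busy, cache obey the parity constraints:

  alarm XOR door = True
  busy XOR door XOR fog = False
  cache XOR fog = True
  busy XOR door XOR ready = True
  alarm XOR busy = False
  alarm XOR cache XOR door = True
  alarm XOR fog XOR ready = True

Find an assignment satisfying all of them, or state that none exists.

ready = False; fog = True; alarm = False; door = True; busy = False; cache = False

alarm XOR door = F XOR T = True ✓
busy XOR door XOR fog = F XOR T XOR T = False ✓
cache XOR fog = F XOR T = True ✓
busy XOR door XOR ready = F XOR T XOR F = True ✓
alarm XOR busy = F XOR F = False ✓
alarm XOR cache XOR door = F XOR F XOR T = True ✓
alarm XOR fog XOR ready = F XOR T XOR F = True ✓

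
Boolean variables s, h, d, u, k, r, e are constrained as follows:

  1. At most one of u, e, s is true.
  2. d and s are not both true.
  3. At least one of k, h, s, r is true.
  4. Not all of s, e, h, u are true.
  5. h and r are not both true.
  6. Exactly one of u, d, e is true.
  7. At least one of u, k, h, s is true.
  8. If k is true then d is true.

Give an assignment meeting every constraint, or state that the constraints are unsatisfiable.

s=F; h=F; d=F; u=T; k=F; r=T; e=F

  (1) {u, e, s}: 1 true — at most one ✓
  (2) d=F, s=F — not both ✓
  (3) {k, h, s, r}: 1 true — at least one ✓
  (4) {s, e, h, u}: 1/4 true — not all ✓
  (5) h=F, r=T — not both ✓
  (6) {u, d, e}: 1 true — exactly one ✓
  (7) {u, k, h, s}: 1 true — at least one ✓
  (8) k=F ⇒ d: vacuous ✓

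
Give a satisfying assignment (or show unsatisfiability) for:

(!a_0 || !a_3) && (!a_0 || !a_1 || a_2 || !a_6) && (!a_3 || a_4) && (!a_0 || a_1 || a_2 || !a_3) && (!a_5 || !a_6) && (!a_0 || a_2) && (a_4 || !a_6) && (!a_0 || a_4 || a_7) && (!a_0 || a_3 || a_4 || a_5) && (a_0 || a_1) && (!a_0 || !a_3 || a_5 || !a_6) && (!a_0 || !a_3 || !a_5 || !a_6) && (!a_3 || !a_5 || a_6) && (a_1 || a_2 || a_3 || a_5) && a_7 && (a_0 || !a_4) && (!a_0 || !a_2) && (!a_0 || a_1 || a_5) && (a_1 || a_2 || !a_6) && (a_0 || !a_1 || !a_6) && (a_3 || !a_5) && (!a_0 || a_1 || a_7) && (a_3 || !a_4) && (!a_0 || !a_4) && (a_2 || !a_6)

a_0 = False, a_1 = True, a_2 = True, a_3 = False, a_4 = False, a_5 = False, a_6 = False, a_7 = True

Unit clause (a_7) forces a_7 = True.
Try a_0 = True:
  (!a_0 || !a_3) forces a_3 = False.
  (!a_0 || a_2) forces a_2 = True.
  clause (!a_0 || !a_2) is falsified — backtrack.
So a_0 = False.
  then (a_0 || a_1) forces a_1 = True.
  then (a_0 || !a_4) forces a_4 = False.
  then (a_0 || !a_1 || !a_6) forces a_6 = False.
  then (!a_3 || a_4) forces a_3 = False.
  then (a_3 || !a_5) forces a_5 = False.
Set a_2 = True.
All clauses satisfied.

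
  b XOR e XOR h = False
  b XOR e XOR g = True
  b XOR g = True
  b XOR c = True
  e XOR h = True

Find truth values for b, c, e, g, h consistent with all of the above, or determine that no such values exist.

b = True; c = False; e = False; g = False; h = True

b XOR e XOR h = T XOR F XOR T = False ✓
b XOR e XOR g = T XOR F XOR F = True ✓
b XOR g = T XOR F = True ✓
b XOR c = T XOR F = True ✓
e XOR h = F XOR T = True ✓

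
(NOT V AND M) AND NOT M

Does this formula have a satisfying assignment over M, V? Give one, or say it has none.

UNSATISFIABLE

Case M = True: the conjunct NOT M is False.
Case M = False: the conjunct M is False.
Both cases fail — unsatisfiable.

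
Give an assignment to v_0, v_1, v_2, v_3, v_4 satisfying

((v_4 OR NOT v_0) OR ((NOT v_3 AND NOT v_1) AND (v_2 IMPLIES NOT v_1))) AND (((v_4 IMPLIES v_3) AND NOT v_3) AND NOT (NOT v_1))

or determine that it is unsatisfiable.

v_0 = False, v_1 = True, v_2 = True, v_3 = False, v_4 = False

  (v_4 OR NOT v_0) OR ((NOT v_3 AND NOT v_1) AND (v_2 IMPLIES NOT v_1)) = True
    v_4 OR NOT v_0 = True
      NOT v_0 = True
    (NOT v_3 AND NOT v_1) AND (v_2 IMPLIES NOT v_1) = False
      NOT v_3 AND NOT v_1 = False
        NOT v_3 = True
        NOT v_1 = False
      v_2 IMPLIES NOT v_1 = False
        NOT v_1 = False
  ((v_4 IMPLIES v_3) AND NOT v_3) AND NOT (NOT v_1) = True
    (v_4 IMPLIES v_3) AND NOT v_3 = True
      v_4 IMPLIES v_3 = True
      NOT v_3 = True
    NOT (NOT v_1) = True
      NOT v_1 = False
Both conjuncts True, so the formula holds.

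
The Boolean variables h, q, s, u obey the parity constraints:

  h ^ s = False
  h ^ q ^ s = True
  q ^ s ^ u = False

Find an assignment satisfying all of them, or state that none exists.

h=F, q=T, s=F, u=T

h ^ s = F ^ F = False ✓
h ^ q ^ s = F ^ T ^ F = True ✓
q ^ s ^ u = T ^ F ^ T = False ✓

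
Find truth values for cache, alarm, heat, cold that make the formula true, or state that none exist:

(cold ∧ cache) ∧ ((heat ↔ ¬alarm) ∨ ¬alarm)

cache: True; alarm: False; heat: True; cold: True

  cold ∧ cache = True
  (heat ↔ ¬alarm) ∨ ¬alarm = True
    heat ↔ ¬alarm = True
      ¬alarm = True
    ¬alarm = True
Both conjuncts True, so the formula holds.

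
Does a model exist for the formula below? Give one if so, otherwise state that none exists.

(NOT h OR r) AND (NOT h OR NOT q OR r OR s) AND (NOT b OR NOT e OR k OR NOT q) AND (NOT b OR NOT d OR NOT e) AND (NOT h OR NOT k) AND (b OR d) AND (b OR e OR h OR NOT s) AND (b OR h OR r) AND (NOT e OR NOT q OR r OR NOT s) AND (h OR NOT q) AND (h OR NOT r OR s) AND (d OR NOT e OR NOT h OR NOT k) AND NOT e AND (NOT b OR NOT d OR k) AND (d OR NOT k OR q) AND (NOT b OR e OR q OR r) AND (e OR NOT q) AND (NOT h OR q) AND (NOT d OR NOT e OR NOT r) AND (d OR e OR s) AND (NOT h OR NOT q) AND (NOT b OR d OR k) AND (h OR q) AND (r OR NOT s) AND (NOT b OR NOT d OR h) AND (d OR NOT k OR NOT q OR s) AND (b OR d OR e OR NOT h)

The formula is unsatisfiable.

Case e = True:
  Clause (NOT e) is falsified — contradiction.
Case e = False:
  (e OR NOT q) forces q = False.
  (NOT h OR q) forces h = False.
  Clause (h OR q) is falsified — contradiction.
Both cases fail, so the formula is unsatisfiable.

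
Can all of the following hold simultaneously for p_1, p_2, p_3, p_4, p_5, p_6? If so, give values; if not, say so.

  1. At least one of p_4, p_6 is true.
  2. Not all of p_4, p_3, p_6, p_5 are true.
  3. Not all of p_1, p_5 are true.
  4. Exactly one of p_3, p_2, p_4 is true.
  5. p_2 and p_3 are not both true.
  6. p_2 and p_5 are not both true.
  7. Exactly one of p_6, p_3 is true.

p_1 = False, p_2 = True, p_3 = False, p_4 = False, p_5 = False, p_6 = True

  (1) {p_4, p_6}: 1 true — at least one ✓
  (2) {p_4, p_3, p_6, p_5}: 1/4 true — not all ✓
  (3) {p_1, p_5}: 0/2 true — not all ✓
  (4) {p_3, p_2, p_4}: 1 true — exactly one ✓
  (5) p_2=T, p_3=F — not both ✓
  (6) p_2=T, p_5=F — not both ✓
  (7) {p_6, p_3}: 1 true — exactly one ✓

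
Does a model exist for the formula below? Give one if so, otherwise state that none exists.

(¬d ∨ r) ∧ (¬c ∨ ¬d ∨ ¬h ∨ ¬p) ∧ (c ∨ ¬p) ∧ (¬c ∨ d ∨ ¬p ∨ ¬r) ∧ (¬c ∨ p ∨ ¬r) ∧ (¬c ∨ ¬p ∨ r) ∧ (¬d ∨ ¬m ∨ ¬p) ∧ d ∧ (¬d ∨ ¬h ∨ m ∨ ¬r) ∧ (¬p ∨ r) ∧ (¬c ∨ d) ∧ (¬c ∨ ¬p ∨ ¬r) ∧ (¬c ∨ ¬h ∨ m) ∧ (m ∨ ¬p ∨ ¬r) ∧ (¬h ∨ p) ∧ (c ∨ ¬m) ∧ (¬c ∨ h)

Unit clause (d) forces d = True.
In (¬d ∨ r) only r is left, so r = True.
Set m = False.
  then (¬d ∨ ¬h ∨ m ∨ ¬r) forces h = False.
  then (m ∨ ¬p ∨ ¬r) forces p = False.
  then (¬c ∨ h) forces c = False.
All clauses satisfied.

r = True; m = False; d = True; p = False; c = False; h = False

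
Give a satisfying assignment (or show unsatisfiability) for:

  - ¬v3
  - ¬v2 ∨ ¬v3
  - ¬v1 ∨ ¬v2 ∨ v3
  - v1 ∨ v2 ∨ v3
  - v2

v1 = False; v2 = True; v3 = False

Unit clause (¬v3) forces v3 = False.
Unit clause (v2) forces v2 = True.
In (¬v1 ∨ ¬v2 ∨ v3) only ¬v1 is left, so v1 = False.
Check each clause:
  (¬v3): ¬v3 holds.
  (¬v2 ∨ ¬v3): ¬v3 holds.
  (¬v1 ∨ ¬v2 ∨ v3): ¬v1 holds.
  (v1 ∨ v2 ∨ v3): v2 holds.
  (v2): v2 holds.
All clauses satisfied.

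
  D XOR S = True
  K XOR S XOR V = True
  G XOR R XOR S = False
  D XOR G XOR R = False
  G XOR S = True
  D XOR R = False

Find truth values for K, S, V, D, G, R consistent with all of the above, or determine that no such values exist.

No satisfying assignment exists.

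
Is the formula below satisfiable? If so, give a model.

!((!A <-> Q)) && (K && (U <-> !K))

U = False; K = True; A = True; Q = True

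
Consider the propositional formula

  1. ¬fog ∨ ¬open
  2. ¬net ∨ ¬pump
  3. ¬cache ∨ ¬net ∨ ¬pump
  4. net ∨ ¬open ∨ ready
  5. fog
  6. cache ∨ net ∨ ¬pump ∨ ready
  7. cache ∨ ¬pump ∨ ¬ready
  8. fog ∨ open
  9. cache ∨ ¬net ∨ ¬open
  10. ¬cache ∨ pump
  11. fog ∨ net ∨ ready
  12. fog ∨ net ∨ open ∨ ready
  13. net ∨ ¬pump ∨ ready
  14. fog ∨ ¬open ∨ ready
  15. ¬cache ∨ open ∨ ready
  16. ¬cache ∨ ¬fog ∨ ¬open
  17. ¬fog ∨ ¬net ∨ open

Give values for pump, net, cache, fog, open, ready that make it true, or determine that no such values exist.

Unit clause (fog) forces fog = True.
In (¬fog ∨ ¬open) only ¬open is left, so open = False.
In (¬fog ∨ ¬net ∨ open) only ¬net is left, so net = False.
Set pump = False.
  then (¬cache ∨ pump) forces cache = False.
Set ready = True.
All clauses satisfied.

pump: False, net: False, cache: False, fog: True, open: False, ready: True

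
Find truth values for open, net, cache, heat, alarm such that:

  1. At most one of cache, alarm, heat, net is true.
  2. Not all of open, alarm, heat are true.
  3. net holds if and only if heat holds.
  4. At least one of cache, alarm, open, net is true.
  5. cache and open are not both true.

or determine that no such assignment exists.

open=T, net=F, cache=F, heat=F, alarm=F

  (1) {cache, alarm, heat, net}: 0 true — at most one ✓
  (2) {open, alarm, heat}: 1/3 true — not all ✓
  (3) net=F, heat=F — same ✓
  (4) {cache, alarm, open, net}: 1 true — at least one ✓
  (5) cache=F, open=T — not both ✓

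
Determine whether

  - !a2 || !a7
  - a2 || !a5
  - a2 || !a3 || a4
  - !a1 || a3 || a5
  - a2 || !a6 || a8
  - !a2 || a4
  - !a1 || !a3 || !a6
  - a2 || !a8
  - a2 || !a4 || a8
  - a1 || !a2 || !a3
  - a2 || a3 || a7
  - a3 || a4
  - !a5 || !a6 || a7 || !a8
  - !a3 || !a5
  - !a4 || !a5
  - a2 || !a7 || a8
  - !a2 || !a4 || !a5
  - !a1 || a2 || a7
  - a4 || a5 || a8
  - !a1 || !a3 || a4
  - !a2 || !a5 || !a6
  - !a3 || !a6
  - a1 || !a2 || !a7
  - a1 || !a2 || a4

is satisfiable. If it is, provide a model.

a1=F, a2=T, a3=F, a4=T, a5=F, a6=T, a7=F, a8=F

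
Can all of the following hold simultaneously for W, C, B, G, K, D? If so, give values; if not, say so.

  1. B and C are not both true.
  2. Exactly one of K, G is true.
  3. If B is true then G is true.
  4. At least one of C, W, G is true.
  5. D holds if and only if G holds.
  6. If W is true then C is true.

W = False, C = True, B = False, G = False, K = True, D = False

  (1) B=F, C=T — not both ✓
  (2) {K, G}: 1 true — exactly one ✓
  (3) B=F ⇒ G: vacuous ✓
  (4) {C, W, G}: 1 true — at least one ✓
  (5) D=F, G=F — same ✓
  (6) W=F ⇒ C: vacuous ✓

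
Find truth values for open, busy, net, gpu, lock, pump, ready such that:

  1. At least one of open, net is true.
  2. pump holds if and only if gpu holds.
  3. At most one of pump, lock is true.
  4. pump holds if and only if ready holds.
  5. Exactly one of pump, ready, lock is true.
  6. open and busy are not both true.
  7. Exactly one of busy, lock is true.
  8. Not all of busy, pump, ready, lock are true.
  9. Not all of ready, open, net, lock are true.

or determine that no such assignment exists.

open=F, busy=F, net=T, gpu=F, lock=T, pump=F, ready=F

  (1) {open, net}: 1 true — at least one ✓
  (2) pump=F, gpu=F — same ✓
  (3) {pump, lock}: 1 true — at most one ✓
  (4) pump=F, ready=F — same ✓
  (5) {pump, ready, lock}: 1 true — exactly one ✓
  (6) open=F, busy=F — not both ✓
  (7) {busy, lock}: 1 true — exactly one ✓
  (8) {busy, pump, ready, lock}: 1/4 true — not all ✓
  (9) {ready, open, net, lock}: 2/4 true — not all ✓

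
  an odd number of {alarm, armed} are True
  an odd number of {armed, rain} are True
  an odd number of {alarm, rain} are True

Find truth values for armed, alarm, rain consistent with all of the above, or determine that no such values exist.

UNSATISFIABLE

Adding constraints 1, 2, 3 mod 2: every variable appears an even number of times on the left, so the left side is 0.
But the right sides sum to 1 (mod 2). 0 ≠ 1 — the system is inconsistent.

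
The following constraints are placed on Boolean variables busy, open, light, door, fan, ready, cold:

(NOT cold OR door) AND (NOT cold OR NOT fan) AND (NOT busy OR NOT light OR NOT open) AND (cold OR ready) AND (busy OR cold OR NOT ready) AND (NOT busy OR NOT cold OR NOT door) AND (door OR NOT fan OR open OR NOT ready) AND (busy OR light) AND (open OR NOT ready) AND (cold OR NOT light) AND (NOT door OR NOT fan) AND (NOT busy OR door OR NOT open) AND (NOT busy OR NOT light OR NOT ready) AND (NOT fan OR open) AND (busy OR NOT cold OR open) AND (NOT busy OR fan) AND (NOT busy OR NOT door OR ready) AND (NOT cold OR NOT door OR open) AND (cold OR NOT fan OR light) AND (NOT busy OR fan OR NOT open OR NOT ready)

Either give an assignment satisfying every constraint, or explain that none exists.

busy: False; open: True; light: True; door: True; fan: False; ready: True; cold: True

Set busy = False.
  then (busy OR light) forces light = True.
  then (cold OR NOT light) forces cold = True.
  then (busy OR NOT cold OR open) forces open = True.
  then (NOT cold OR door) forces door = True.
  then (NOT cold OR NOT fan) forces fan = False.
Set ready = True.
All clauses satisfied.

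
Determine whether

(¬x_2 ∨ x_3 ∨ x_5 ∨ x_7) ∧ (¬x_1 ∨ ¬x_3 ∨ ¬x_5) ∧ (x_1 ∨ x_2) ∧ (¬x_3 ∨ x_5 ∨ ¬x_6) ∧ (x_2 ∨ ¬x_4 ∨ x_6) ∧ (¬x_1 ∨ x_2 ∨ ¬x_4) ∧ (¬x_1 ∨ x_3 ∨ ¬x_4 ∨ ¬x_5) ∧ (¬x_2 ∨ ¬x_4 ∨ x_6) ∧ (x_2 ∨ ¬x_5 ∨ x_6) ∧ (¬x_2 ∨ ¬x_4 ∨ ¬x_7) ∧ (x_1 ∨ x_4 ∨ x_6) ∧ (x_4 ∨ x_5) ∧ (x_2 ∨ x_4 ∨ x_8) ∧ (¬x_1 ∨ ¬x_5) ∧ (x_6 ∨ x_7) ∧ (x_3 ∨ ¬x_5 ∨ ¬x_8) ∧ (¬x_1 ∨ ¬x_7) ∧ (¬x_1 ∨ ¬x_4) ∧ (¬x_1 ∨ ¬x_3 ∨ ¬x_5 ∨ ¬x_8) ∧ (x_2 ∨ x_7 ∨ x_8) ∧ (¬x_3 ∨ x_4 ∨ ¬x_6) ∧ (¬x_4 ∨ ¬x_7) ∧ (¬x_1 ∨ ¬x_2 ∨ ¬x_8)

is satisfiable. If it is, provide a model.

x_1: False, x_2: True, x_3: False, x_4: True, x_5: True, x_6: True, x_7: False, x_8: False

Try x_1 = True:
  (¬x_1 ∨ ¬x_5) forces x_5 = False.
  (x_4 ∨ x_5) forces x_4 = True.
  clause (¬x_1 ∨ ¬x_4) is falsified — backtrack.
So x_1 = False.
  then (x_1 ∨ x_2) forces x_2 = True.
Set x_3 = False.
Set x_4 = True.
  then (¬x_2 ∨ ¬x_4 ∨ x_6) forces x_6 = True.
  then (¬x_2 ∨ ¬x_4 ∨ ¬x_7) forces x_7 = False.
  then (¬x_2 ∨ x_3 ∨ x_5 ∨ x_7) forces x_5 = True.
  then (x_3 ∨ ¬x_5 ∨ ¬x_8) forces x_8 = False.
All clauses satisfied.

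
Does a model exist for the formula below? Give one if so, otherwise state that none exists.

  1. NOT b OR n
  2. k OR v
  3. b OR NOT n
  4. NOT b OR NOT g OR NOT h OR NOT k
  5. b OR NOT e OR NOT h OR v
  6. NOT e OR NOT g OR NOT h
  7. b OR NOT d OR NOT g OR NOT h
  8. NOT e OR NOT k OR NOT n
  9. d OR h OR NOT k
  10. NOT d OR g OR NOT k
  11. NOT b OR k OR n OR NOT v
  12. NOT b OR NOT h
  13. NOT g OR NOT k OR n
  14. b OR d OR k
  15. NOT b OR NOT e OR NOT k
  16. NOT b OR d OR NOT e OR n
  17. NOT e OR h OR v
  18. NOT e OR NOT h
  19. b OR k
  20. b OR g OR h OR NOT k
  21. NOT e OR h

Set h = False.
  then (NOT e OR h) forces e = False.
Set n = True.
  then (b OR NOT n) forces b = True.
Set d = False.
  then (d OR h OR NOT k) forces k = False.
  then (k OR v) forces v = True.
Set g = False.
All clauses satisfied.

h = False, n = True, d = False, b = True, g = False, v = True, e = False, k = False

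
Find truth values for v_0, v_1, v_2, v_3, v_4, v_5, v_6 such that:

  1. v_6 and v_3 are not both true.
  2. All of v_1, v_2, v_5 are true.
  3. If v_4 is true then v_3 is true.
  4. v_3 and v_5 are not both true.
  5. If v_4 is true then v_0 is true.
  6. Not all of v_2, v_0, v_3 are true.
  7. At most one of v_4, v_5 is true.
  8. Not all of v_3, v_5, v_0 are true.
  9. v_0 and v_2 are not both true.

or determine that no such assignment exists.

v_0 = False; v_1 = True; v_2 = True; v_3 = False; v_4 = False; v_5 = True; v_6 = False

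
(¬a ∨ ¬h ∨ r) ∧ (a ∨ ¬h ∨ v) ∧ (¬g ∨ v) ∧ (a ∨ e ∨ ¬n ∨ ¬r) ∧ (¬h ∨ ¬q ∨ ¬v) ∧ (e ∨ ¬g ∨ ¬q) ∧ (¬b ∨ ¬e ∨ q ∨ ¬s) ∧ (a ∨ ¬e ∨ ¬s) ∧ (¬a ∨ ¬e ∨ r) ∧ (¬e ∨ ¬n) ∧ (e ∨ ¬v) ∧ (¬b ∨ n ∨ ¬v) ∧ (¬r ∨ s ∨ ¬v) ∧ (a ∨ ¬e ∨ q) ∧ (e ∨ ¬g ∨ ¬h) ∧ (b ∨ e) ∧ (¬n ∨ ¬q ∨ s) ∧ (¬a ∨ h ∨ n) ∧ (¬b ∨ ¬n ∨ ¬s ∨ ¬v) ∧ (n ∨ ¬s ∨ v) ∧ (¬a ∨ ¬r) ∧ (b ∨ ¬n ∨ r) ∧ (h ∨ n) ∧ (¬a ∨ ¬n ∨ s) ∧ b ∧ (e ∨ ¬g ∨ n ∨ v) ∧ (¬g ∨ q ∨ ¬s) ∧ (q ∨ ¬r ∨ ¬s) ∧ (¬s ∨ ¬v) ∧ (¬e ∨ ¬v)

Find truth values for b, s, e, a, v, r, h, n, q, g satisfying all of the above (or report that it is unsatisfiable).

b: True, s: True, e: False, a: False, v: False, r: False, h: False, n: True, q: False, g: False

Unit clause (b) forces b = True.
Set s = True.
  then (¬s ∨ ¬v) forces v = False.
  then (¬g ∨ v) forces g = False.
  then (n ∨ ¬s ∨ v) forces n = True.
  then (¬e ∨ ¬n) forces e = False.
Set a = False.
  then (a ∨ ¬h ∨ v) forces h = False.
  then (a ∨ e ∨ ¬n ∨ ¬r) forces r = False.
Set q = False.
All clauses satisfied.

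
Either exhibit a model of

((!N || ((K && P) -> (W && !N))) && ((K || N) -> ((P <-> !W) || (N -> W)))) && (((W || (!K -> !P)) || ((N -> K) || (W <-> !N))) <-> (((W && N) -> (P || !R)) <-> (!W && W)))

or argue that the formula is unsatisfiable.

K=F, P=F, W=T, N=T, R=T

  (!N || ((K && P) -> (W && !N))) && ((K || N) -> ((P <-> !W) || (N -> W))) = True
    !N || ((K && P) -> (W && !N)) = True
      !N = False
      (K && P) -> (W && !N) = True
        K && P = False
        W && !N = False
          !N = False
    (K || N) -> ((P <-> !W) || (N -> W)) = True
      K || N = True
      (P <-> !W) || (N -> W) = True
        P <-> !W = True
          !W = False
        N -> W = True
  ((W || (!K -> !P)) || ((N -> K) || (W <-> !N))) <-> (((W && N) -> (P || !R)) <-> (!W && W)) = True
    (W || (!K -> !P)) || ((N -> K) || (W <-> !N)) = True
      W || (!K -> !P) = True
        !K -> !P = True
          !K = True
          !P = True
      (N -> K) || (W <-> !N) = False
        N -> K = False
        W <-> !N = False
          !N = False
    ((W && N) -> (P || !R)) <-> (!W && W) = True
      (W && N) -> (P || !R) = False
        W && N = True
        P || !R = False
          !R = False
      !W && W = False
        !W = False
Both conjuncts True, so the formula holds.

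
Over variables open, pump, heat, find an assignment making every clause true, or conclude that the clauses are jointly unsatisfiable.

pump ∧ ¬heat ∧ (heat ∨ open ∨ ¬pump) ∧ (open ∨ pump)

Unit clause (pump) forces pump = True.
Unit clause (¬heat) forces heat = False.
In (heat ∨ open ∨ ¬pump) only open is left, so open = True.
Check each clause:
  (pump): pump holds.
  (¬heat): ¬heat holds.
  (heat ∨ open ∨ ¬pump): open holds.
  (open ∨ pump): open holds.
All clauses satisfied.

open: True, pump: True, heat: False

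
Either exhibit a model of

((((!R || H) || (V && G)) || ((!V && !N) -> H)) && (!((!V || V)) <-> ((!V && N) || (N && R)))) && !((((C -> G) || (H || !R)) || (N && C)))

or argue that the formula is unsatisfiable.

G = False, R = True, H = False, V = True, C = True, N = False

  (((!R || H) || (V && G)) || ((!V && !N) -> H)) && (!((!V || V)) <-> ((!V && N) || (N && R))) = True
    ((!R || H) || (V && G)) || ((!V && !N) -> H) = True
      (!R || H) || (V && G) = False
        !R || H = False
          !R = False
        V && G = False
      (!V && !N) -> H = True
        !V && !N = False
          !V = False
          !N = True
    !((!V || V)) <-> ((!V && N) || (N && R)) = True
      !((!V || V)) = False
        !V || V = True
          !V = False
      (!V && N) || (N && R) = False
        !V && N = False
          !V = False
        N && R = False
  !((((C -> G) || (H || !R)) || (N && C))) = True
    ((C -> G) || (H || !R)) || (N && C) = False
      (C -> G) || (H || !R) = False
        C -> G = False
        H || !R = False
          !R = False
      N && C = False
Both conjuncts True, so the formula holds.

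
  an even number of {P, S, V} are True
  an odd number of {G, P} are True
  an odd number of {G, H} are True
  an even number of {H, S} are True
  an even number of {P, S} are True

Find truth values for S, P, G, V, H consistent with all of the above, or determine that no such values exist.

S = True, P = True, G = False, V = False, H = True

{P, S, V}: 2 true → even ✓
{G, P}: 1 true → odd ✓
{G, H}: 1 true → odd ✓
{H, S}: 2 true → even ✓
{P, S}: 2 true → even ✓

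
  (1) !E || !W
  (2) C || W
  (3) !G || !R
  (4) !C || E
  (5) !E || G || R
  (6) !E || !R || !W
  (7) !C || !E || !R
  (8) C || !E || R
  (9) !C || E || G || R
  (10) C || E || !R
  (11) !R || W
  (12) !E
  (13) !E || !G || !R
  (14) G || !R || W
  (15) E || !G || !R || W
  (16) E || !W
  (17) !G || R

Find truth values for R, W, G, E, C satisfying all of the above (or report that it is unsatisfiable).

Case E = True:
  Clause (!E) is falsified — contradiction.
Case E = False:
  (!C || E) forces C = False.
  (C || W) forces W = True.
  Clause (E || !W) is falsified — contradiction.
Both cases fail, so the formula is unsatisfiable.

No satisfying assignment exists.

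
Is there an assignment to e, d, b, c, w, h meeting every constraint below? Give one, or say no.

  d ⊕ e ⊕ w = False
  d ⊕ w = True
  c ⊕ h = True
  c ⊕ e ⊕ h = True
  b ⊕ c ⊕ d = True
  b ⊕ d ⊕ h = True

Adding constraints 1, 2, 3, 4 mod 2: every variable appears an even number of times on the left, so the left side is 0.
But the right sides sum to 1 (mod 2). 0 ≠ 1 — the system is inconsistent.

Unsatisfiable — no assignment works.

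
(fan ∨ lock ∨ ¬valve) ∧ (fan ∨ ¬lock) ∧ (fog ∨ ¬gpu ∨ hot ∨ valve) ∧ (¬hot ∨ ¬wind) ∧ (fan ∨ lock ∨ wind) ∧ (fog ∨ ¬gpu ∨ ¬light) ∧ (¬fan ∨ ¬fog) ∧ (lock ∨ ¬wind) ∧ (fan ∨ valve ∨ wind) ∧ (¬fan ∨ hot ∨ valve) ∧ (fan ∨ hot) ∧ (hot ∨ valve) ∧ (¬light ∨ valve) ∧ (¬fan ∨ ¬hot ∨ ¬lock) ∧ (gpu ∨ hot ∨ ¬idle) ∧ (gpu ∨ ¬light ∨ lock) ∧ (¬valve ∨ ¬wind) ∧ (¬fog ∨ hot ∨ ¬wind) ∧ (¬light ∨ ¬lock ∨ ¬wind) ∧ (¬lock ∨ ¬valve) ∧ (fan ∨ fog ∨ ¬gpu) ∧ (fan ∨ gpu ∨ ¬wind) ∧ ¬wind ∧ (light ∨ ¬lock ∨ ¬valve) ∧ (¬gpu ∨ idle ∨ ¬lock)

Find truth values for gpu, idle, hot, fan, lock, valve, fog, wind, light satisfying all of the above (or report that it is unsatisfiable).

gpu=T; idle=F; hot=T; fan=T; lock=F; valve=F; fog=F; wind=F; light=F

Unit clause (¬wind) forces wind = False.
Set gpu = True.
Set idle = False.
  then (¬gpu ∨ idle ∨ ¬lock) forces lock = False.
  then (fan ∨ lock ∨ wind) forces fan = True.
  then (¬fan ∨ ¬fog) forces fog = False.
  then (fog ∨ ¬gpu ∨ ¬light) forces light = False.
Set hot = True.
Set valve = False.
All clauses satisfied.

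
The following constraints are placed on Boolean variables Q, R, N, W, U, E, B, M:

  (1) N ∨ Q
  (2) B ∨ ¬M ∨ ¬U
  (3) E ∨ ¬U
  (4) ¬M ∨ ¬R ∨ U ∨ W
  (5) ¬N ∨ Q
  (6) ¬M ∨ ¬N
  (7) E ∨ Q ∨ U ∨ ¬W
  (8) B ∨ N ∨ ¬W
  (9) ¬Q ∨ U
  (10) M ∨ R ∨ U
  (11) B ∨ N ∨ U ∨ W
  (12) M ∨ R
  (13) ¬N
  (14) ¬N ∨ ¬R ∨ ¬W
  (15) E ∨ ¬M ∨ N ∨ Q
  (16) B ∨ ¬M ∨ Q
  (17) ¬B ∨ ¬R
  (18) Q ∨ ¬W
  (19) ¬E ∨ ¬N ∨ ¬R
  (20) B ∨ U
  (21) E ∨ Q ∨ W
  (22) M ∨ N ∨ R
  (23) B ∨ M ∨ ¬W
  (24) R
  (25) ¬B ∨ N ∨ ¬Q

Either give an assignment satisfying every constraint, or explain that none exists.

Q: True; R: True; N: False; W: False; U: True; E: True; B: False; M: False

Unit clause (¬N) forces N = False.
Unit clause (R) forces R = True.
In (N ∨ Q) only Q is left, so Q = True.
In (¬Q ∨ U) only U is left, so U = True.
In (¬B ∨ ¬R) only ¬B is left, so B = False.
In (B ∨ ¬M ∨ ¬U) only ¬M is left, so M = False.
In (E ∨ ¬U) only E is left, so E = True.
In (B ∨ N ∨ ¬W) only ¬W is left, so W = False.
All clauses satisfied.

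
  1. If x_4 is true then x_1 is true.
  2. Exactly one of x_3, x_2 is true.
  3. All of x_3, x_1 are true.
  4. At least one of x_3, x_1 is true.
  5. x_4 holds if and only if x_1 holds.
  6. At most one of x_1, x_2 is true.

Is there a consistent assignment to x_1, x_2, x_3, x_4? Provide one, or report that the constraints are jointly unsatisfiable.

x_1 = True; x_2 = False; x_3 = True; x_4 = True

  (1) x_4=T ⇒ x_1: T ✓
  (2) {x_3, x_2}: 1 true — exactly one ✓
  (3) {x_3, x_1}: all 2 true ✓
  (4) {x_3, x_1}: 2 true — at least one ✓
  (5) x_4=T, x_1=T — same ✓
  (6) {x_1, x_2}: 1 true — at most one ✓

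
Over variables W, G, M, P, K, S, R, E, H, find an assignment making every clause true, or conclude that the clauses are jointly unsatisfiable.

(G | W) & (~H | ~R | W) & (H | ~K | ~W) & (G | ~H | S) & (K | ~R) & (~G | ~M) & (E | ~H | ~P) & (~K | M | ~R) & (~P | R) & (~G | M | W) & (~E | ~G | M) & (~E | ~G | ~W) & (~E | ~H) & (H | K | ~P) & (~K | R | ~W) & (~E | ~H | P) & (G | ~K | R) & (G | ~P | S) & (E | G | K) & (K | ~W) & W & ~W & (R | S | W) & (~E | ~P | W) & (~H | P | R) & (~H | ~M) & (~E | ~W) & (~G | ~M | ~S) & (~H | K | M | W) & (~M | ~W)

Unsatisfiable — no assignment works.

Case W = True:
  Clause (~W) is falsified — contradiction.
Case W = False:
  Clause (W) is falsified — contradiction.
Both cases fail, so the formula is unsatisfiable.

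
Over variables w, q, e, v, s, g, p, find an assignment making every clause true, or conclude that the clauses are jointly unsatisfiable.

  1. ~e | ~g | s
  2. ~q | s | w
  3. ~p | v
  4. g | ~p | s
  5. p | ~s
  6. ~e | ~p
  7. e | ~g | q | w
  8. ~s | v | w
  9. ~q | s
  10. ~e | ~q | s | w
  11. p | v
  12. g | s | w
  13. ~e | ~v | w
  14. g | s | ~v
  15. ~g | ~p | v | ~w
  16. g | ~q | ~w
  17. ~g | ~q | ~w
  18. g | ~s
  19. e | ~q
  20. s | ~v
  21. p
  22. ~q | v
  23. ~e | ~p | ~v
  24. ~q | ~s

Unit clause (p) forces p = True.
In (~p | v) only v is left, so v = True.
In (~e | ~p) only ~e is left, so e = False.
In (e | ~q) only ~q is left, so q = False.
In (s | ~v) only s is left, so s = True.
In (g | ~s) only g is left, so g = True.
In (e | ~g | q | w) only w is left, so w = True.
All clauses satisfied.

w = True; q = False; e = False; v = True; s = True; g = True; p = True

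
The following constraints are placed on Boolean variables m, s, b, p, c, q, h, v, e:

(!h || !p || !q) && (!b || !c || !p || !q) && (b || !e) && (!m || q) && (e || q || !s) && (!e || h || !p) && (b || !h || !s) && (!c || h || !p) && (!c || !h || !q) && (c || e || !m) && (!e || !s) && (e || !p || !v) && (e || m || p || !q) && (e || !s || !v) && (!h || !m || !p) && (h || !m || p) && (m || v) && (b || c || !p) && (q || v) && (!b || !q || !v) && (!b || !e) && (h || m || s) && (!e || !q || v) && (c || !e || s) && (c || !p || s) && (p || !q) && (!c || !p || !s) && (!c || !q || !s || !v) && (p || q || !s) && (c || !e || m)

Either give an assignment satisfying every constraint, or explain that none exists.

m=F, s=F, b=F, p=F, c=T, q=F, h=T, v=T, e=F

Set m = False.
  then (m || v) forces v = True.
Try s = True:
  (!e || !s) forces e = False.
  clause (e || !s || !v) is falsified — backtrack.
So s = False.
  then (h || m || s) forces h = True.
Set b = False.
  then (b || !e) forces e = False.
  then (e || !p || !v) forces p = False.
  then (e || m || p || !q) forces q = False.
Set c = True.
All clauses satisfied.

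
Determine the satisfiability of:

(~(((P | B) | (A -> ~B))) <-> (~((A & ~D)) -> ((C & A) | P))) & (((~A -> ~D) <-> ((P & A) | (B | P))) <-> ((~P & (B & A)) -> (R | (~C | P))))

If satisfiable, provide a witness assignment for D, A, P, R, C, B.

D: False; A: False; P: False; R: False; C: True; B: True

  ~(((P | B) | (A -> ~B))) <-> (~((A & ~D)) -> ((C & A) | P)) = True
    ~(((P | B) | (A -> ~B))) = False
      (P | B) | (A -> ~B) = True
        P | B = True
        A -> ~B = True
          ~B = False
    ~((A & ~D)) -> ((C & A) | P) = False
      ~((A & ~D)) = True
        A & ~D = False
          ~D = True
      (C & A) | P = False
        C & A = False
  ((~A -> ~D) <-> ((P & A) | (B | P))) <-> ((~P & (B & A)) -> (R | (~C | P))) = True
    (~A -> ~D) <-> ((P & A) | (B | P)) = True
      ~A -> ~D = True
        ~A = True
        ~D = True
      (P & A) | (B | P) = True
        P & A = False
        B | P = True
    (~P & (B & A)) -> (R | (~C | P)) = True
      ~P & (B & A) = False
        ~P = True
        B & A = False
      R | (~C | P) = False
        ~C | P = False
          ~C = False
Both conjuncts True, so the formula holds.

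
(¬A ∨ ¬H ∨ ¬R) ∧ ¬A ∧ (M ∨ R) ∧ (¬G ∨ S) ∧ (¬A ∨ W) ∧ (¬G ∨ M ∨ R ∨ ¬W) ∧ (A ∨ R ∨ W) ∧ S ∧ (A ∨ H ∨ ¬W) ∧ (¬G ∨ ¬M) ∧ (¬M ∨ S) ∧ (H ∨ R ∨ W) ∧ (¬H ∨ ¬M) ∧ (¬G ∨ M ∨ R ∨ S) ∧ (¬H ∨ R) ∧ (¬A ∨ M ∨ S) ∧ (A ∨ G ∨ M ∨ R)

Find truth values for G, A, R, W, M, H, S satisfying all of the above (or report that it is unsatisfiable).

G = True; A = False; R = True; W = False; M = False; H = True; S = True

Unit clause (¬A) forces A = False.
Unit clause (S) forces S = True.
Set G = True.
  then (¬G ∨ ¬M) forces M = False.
  then (M ∨ R) forces R = True.
Set W = False.
Set H = True.
All clauses satisfied.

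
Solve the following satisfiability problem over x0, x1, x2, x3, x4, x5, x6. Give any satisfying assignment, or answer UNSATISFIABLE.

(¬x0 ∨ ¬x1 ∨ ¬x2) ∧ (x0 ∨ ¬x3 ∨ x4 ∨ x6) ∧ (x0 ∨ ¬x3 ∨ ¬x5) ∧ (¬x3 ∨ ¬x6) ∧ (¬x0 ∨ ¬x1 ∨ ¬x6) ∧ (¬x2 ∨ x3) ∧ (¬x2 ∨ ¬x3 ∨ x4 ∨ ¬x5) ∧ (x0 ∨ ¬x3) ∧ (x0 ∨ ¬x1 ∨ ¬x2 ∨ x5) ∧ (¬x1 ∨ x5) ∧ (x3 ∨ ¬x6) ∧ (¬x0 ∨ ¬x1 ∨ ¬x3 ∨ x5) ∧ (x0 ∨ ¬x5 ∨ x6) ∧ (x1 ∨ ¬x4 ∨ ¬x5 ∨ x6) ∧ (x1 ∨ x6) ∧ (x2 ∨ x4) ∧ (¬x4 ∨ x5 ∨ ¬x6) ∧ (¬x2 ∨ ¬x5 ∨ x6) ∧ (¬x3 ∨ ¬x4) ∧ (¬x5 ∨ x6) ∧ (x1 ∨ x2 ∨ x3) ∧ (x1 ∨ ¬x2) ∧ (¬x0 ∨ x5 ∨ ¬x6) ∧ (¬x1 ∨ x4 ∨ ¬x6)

Case x6 = True:
  (¬x3 ∨ ¬x6) forces x3 = False.
  Clause (x3 ∨ ¬x6) is falsified — contradiction.
Case x6 = False:
  (x1 ∨ x6) forces x1 = True.
  (¬x1 ∨ x5) forces x5 = True.
  Clause (¬x5 ∨ x6) is falsified — contradiction.
Both cases fail, so the formula is unsatisfiable.

Unsatisfiable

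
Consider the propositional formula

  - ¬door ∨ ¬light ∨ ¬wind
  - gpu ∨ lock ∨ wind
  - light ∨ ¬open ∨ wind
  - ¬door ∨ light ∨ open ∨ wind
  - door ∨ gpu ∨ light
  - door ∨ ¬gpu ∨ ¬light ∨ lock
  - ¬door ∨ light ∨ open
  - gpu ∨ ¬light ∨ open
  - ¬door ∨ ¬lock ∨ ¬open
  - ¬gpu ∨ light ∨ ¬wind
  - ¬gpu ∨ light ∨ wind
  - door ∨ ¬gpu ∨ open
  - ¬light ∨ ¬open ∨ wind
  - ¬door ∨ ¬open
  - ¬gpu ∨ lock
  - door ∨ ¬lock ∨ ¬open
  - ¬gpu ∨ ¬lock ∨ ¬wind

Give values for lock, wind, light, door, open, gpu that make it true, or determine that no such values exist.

lock=F; wind=T; light=T; door=F; open=T; gpu=F

Set lock = False.
  then (¬gpu ∨ lock) forces gpu = False.
  then (gpu ∨ lock ∨ wind) forces wind = True.
Set light = True.
  then (¬door ∨ ¬light ∨ ¬wind) forces door = False.
  then (gpu ∨ ¬light ∨ open) forces open = True.
All clauses satisfied.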